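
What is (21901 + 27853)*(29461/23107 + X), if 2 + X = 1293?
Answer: 1485684192892/23107 ≈ 6.4296e+7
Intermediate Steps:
X = 1291 (X = -2 + 1293 = 1291)
(21901 + 27853)*(29461/23107 + X) = (21901 + 27853)*(29461/23107 + 1291) = 49754*(29461*(1/23107) + 1291) = 49754*(29461/23107 + 1291) = 49754*(29860598/23107) = 1485684192892/23107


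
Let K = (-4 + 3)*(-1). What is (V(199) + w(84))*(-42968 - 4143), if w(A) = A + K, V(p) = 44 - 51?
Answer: -3674658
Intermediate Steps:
K = 1 (K = -1*(-1) = 1)
V(p) = -7
w(A) = 1 + A (w(A) = A + 1 = 1 + A)
(V(199) + w(84))*(-42968 - 4143) = (-7 + (1 + 84))*(-42968 - 4143) = (-7 + 85)*(-47111) = 78*(-47111) = -3674658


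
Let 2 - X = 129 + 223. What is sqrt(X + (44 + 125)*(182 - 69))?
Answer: 3*sqrt(2083) ≈ 136.92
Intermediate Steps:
X = -350 (X = 2 - (129 + 223) = 2 - 1*352 = 2 - 352 = -350)
sqrt(X + (44 + 125)*(182 - 69)) = sqrt(-350 + (44 + 125)*(182 - 69)) = sqrt(-350 + 169*113) = sqrt(-350 + 19097) = sqrt(18747) = 3*sqrt(2083)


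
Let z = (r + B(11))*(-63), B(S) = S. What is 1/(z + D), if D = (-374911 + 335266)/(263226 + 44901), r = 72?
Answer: -102709/537078576 ≈ -0.00019124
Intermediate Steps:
z = -5229 (z = (72 + 11)*(-63) = 83*(-63) = -5229)
D = -13215/102709 (D = -39645/308127 = -39645*1/308127 = -13215/102709 ≈ -0.12866)
1/(z + D) = 1/(-5229 - 13215/102709) = 1/(-537078576/102709) = -102709/537078576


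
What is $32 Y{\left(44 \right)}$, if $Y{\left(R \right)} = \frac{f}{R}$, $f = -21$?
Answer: $- \frac{168}{11} \approx -15.273$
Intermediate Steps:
$Y{\left(R \right)} = - \frac{21}{R}$
$32 Y{\left(44 \right)} = 32 \left(- \frac{21}{44}\right) = - \frac{168}{11}$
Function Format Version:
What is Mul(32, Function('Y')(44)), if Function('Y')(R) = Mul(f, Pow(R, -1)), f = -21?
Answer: Rational(-168, 11) ≈ -15.273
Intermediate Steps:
Function('Y')(R) = Mul(-21, Pow(R, -1))
Mul(32, Function('Y')(44)) = Mul(32, Mul(-21, Pow(44, -1))) = Mul(32, Mul(-21, Rational(1, 44))) = Mul(32, Rational(-21, 44)) = Rational(-168, 11)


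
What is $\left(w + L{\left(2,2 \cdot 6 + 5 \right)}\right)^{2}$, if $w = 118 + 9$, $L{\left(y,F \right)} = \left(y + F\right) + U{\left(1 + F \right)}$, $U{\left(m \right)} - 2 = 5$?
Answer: $23409$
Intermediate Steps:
$U{\left(m \right)} = 7$ ($U{\left(m \right)} = 2 + 5 = 7$)
$L{\left(y,F \right)} = 7 + F + y$ ($L{\left(y,F \right)} = \left(y + F\right) + 7 = \left(F + y\right) + 7 = 7 + F + y$)
$w = 127$
$\left(w + L{\left(2,2 \cdot 6 + 5 \right)}\right)^{2} = \left(127 + \left(7 + \left(2 \cdot 6 + 5\right) + 2\right)\right)^{2} = \left(127 + \left(7 + \left(12 + 5\right) + 2\right)\right)^{2} = \left(127 + \left(7 + 17 + 2\right)\right)^{2} = \left(127 + 26\right)^{2} = 153^{2} = 23409$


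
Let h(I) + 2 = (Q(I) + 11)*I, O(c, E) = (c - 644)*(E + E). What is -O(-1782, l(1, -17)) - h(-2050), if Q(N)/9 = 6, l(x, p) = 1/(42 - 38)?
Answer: 134465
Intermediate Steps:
l(x, p) = 1/4
Q(N) = 54 (Q(N) = 9*6 = 54)
O(c, E) = 2*E*(-644 + c) (O(c, E) = (-644 + c)*(2*E) = 2*E*(-644 + c))
h(I) = -2 + 65*I (h(I) = -2 + (54 + 11)*I = -2 + 65*I)
-O(-1782, l(1, -17)) - h(-2050) = -2*(-644 - 1782)/4 - (-2 + 65*(-2050)) = -2*(-2426)/4 - (-2 - 133250) = -1*(-1213) - 1*(-133252) = 1213 + 133252 = 134465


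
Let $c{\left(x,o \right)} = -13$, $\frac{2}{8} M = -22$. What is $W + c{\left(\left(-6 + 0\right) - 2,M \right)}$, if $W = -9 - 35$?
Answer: $-57$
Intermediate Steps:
$M = -88$ ($M = 4 \left(-22\right) = -88$)
$W = -44$ ($W = -9 - 35 = -44$)
$W + c{\left(\left(-6 + 0\right) - 2,M \right)} = -44 - 13 = -57$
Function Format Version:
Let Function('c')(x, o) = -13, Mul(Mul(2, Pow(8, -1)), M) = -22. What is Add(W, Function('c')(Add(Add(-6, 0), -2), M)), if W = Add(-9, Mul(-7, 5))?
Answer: -57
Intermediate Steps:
M = -88 (M = Mul(4, -22) = -88)
W = -44 (W = Add(-9, -35) = -44)
Add(W, Function('c')(Add(Add(-6, 0), -2), M)) = Add(-44, -13) = -57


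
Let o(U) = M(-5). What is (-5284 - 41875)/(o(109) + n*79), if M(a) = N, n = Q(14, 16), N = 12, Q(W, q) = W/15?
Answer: -707385/1286 ≈ -550.07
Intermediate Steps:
Q(W, q) = W/15 (Q(W, q) = W*(1/15) = W/15)
n = 14/15 (n = (1/15)*14 = 14/15 ≈ 0.93333)
M(a) = 12
o(U) = 12
(-5284 - 41875)/(o(109) + n*79) = (-5284 - 41875)/(12 + (14/15)*79) = -47159/(12 + 1106/15) = -47159/1286/15 = -47159*15/1286 = -707385/1286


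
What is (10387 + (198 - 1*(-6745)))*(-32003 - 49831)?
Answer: -1418183220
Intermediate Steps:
(10387 + (198 - 1*(-6745)))*(-32003 - 49831) = (10387 + (198 + 6745))*(-81834) = (10387 + 6943)*(-81834) = 17330*(-81834) = -1418183220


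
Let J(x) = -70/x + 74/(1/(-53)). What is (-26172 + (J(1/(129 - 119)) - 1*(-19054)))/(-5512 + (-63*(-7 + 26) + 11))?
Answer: 5870/3349 ≈ 1.7528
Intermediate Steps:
J(x) = -3922 - 70/x (J(x) = -70/x + 74/(-1/53) = -70/x + 74*(-53) = -70/x - 3922 = -3922 - 70/x)
(-26172 + (J(1/(129 - 119)) - 1*(-19054)))/(-5512 + (-63*(-7 + 26) + 11)) = (-26172 + ((-3922 - 70/(1/(129 - 119))) - 1*(-19054)))/(-5512 + (-63*(-7 + 26) + 11)) = (-26172 + ((-3922 - 70/(1/10)) + 19054))/(-5512 + (-63*19 + 11)) = (-26172 + ((-3922 - 70/⅒) + 19054))/(-5512 + (-1197 + 11)) = (-26172 + ((-3922 - 70*10) + 19054))/(-5512 - 1186) = (-26172 + ((-3922 - 700) + 19054))/(-6698) = (-26172 + (-4622 + 19054))*(-1/6698) = (-26172 + 14432)*(-1/6698) = -11740*(-1/6698) = 5870/3349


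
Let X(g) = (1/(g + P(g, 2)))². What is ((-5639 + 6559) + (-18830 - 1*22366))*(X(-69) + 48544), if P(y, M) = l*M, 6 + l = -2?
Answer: -14126017630676/7225 ≈ -1.9552e+9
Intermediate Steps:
l = -8 (l = -6 - 2 = -8)
P(y, M) = -8*M
X(g) = (-16 + g)⁻² (X(g) = (1/(g - 8*2))² = (1/(g - 16))² = (1/(-16 + g))² = (-16 + g)⁻²)
((-5639 + 6559) + (-18830 - 1*22366))*(X(-69) + 48544) = ((-5639 + 6559) + (-18830 - 1*22366))*((-16 - 69)⁻² + 48544) = (920 + (-18830 - 22366))*((-85)⁻² + 48544) = (920 - 41196)*(1/7225 + 48544) = -40276*350730401/7225 = -14126017630676/7225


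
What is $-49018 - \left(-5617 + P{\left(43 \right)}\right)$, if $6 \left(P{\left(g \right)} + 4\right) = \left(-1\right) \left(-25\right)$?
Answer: $- \frac{260407}{6} \approx -43401.0$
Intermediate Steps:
$P{\left(g \right)} = \frac{1}{6}$ ($P{\left(g \right)} = -4 + \frac{\left(-1\right) \left(-25\right)}{6} = -4 + \frac{1}{6} \cdot 25 = -4 + \frac{25}{6} = \frac{1}{6}$)
$-49018 - \left(-5617 + P{\left(43 \right)}\right) = -49018 + \left(5617 - \frac{1}{6}\right) = -49018 + \frac{33701}{6} = - \frac{260407}{6}$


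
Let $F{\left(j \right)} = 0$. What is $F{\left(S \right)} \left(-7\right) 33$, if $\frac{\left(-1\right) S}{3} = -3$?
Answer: $0$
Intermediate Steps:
$S = 9$ ($S = \left(-3\right) \left(-3\right) = 9$)
$F{\left(S \right)} \left(-7\right) 33 = 0 \left(-7\right) 33 = 0 \cdot 33 = 0$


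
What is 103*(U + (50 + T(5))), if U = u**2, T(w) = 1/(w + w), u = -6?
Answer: 88683/10 ≈ 8868.3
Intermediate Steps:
T(w) = 1/(2*w)
U = 36 (U = (-6)**2 = 36)
103*(U + (50 + T(5))) = 103*(36 + (50 + (1/2)/5)) = 103*(36 + (50 + (1/2)*(1/5))) = 103*(36 + (50 + 1/10)) = 103*(36 + 501/10) = 103*(861/10) = 88683/10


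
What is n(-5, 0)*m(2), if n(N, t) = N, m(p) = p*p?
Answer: -20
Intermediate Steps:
m(p) = p²
n(-5, 0)*m(2) = -5*2² = -5*4 = -20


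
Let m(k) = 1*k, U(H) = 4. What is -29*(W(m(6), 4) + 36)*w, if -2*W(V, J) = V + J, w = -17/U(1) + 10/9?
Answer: 101587/36 ≈ 2821.9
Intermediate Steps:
m(k) = k
w = -113/36 (w = -17/4 + 10/9 = -113/36 ≈ -3.1389)
W(V, J) = -J/2 - V/2 (W(V, J) = -(V + J)/2 = -(J + V)/2 = -J/2 - V/2)
-29*(W(m(6), 4) + 36)*w = -29*((-½*4 - ½*6) + 36)*(-113)/36 = -29*((-2 - 3) + 36)*(-113)/36 = -29*(-5 + 36)*(-113)/36 = -899*(-113)/36 = -29*(-3503/36) = 101587/36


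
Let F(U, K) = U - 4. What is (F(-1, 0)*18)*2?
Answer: -180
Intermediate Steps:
F(U, K) = -4 + U
(F(-1, 0)*18)*2 = ((-4 - 1)*18)*2 = -5*18*2 = -90*2 = -180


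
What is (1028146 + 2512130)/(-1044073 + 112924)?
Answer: -393364/103461 ≈ -3.8021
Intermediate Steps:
(1028146 + 2512130)/(-1044073 + 112924) = 3540276/(-931149) = 3540276*(-1/931149) = -393364/103461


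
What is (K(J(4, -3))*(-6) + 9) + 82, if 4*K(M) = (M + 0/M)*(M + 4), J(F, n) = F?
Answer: 43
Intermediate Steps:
K(M) = M*(4 + M)/4 (K(M) = ((M + 0/M)*(M + 4))/4 = ((M + 0)*(4 + M))/4 = (M*(4 + M))/4 = M*(4 + M)/4)
(K(J(4, -3))*(-6) + 9) + 82 = (((1/4)*4*(4 + 4))*(-6) + 9) + 82 = (((1/4)*4*8)*(-6) + 9) + 82 = (8*(-6) + 9) + 82 = (-48 + 9) + 82 = -39 + 82 = 43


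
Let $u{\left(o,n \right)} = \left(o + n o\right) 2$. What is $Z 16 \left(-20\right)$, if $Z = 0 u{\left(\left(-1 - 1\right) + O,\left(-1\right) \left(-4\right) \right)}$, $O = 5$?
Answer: $0$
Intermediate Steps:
$u{\left(o,n \right)} = 2 o + 2 n o$
$Z = 0$ ($Z = 0 \cdot 2 \left(\left(-1 - 1\right) + 5\right) \left(1 - -4\right) = 0 \cdot 2 \left(-2 + 5\right) \left(1 + 4\right) = 0 \cdot 2 \cdot 3 \cdot 5 = 0 \cdot 30 = 0$)
$Z 16 \left(-20\right) = 0 \cdot 16 \left(-20\right) = 0 \left(-20\right) = 0$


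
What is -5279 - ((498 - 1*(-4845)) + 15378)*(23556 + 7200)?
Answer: -637300355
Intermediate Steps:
-5279 - ((498 - 1*(-4845)) + 15378)*(23556 + 7200) = -5279 - ((498 + 4845) + 15378)*30756 = -5279 - (5343 + 15378)*30756 = -5279 - 20721*30756 = -5279 - 1*637295076 = -5279 - 637295076 = -637300355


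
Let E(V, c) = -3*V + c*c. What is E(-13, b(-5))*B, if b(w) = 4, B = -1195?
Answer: -65725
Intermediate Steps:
E(V, c) = c**2 - 3*V (E(V, c) = -3*V + c**2 = c**2 - 3*V)
E(-13, b(-5))*B = (4**2 - 3*(-13))*(-1195) = (16 + 39)*(-1195) = 55*(-1195) = -65725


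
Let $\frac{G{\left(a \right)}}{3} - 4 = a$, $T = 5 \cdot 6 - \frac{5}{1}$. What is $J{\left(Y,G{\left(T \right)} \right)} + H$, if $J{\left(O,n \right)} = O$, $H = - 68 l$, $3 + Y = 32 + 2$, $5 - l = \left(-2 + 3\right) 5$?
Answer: $31$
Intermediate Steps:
$T = 25$ ($T = 30 - 5 = 25$)
$l = 0$ ($l = 5 - \left(-2 + 3\right) 5 = 5 - 1 \cdot 5 = 5 - 5 = 0$)
$G{\left(a \right)} = 12 + 3 a$
$Y = 31$ ($Y = -3 + \left(32 + 2\right) = -3 + 34 = 31$)
$H = 0$ ($H = \left(-68\right) 0 = 0$)
$J{\left(Y,G{\left(T \right)} \right)} + H = 31 + 0 = 31$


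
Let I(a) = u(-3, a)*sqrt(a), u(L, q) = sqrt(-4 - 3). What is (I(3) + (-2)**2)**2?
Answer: (4 + I*sqrt(21))**2 ≈ -5.0 + 36.661*I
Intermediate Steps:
u(L, q) = I*sqrt(7) (u(L, q) = sqrt(-7) = I*sqrt(7))
I(a) = I*sqrt(7)*sqrt(a) (I(a) = (I*sqrt(7))*sqrt(a) = I*sqrt(7)*sqrt(a))
(I(3) + (-2)**2)**2 = (I*sqrt(7)*sqrt(3) + (-2)**2)**2 = (I*sqrt(21) + 4)**2 = (4 + I*sqrt(21))**2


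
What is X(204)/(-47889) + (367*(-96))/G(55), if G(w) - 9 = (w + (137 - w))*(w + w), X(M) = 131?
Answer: -99364741/42477543 ≈ -2.3392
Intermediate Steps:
G(w) = 9 + 274*w (G(w) = 9 + (w + (137 - w))*(w + w) = 9 + 137*(2*w) = 9 + 274*w)
X(204)/(-47889) + (367*(-96))/G(55) = 131/(-47889) + (367*(-96))/(9 + 274*55) = 131*(-1/47889) - 35232/(9 + 15070) = -131/47889 - 35232/15079 = -99364741/42477543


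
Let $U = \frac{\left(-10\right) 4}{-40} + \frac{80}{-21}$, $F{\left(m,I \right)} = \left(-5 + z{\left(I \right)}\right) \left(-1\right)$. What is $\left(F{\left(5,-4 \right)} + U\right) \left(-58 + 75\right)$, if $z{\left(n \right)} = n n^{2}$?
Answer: $\frac{23630}{21} \approx 1125.2$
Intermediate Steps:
$z{\left(n \right)} = n^{3}$
$F{\left(m,I \right)} = 5 - I^{3}$ ($F{\left(m,I \right)} = \left(-5 + I^{3}\right) \left(-1\right) = 5 - I^{3}$)
$U = - \frac{59}{21}$ ($U = \left(-40\right) \left(- \frac{1}{40}\right) + 80 \left(- \frac{1}{21}\right) = 1 - \frac{80}{21} = - \frac{59}{21} \approx -2.8095$)
$\left(F{\left(5,-4 \right)} + U\right) \left(-58 + 75\right) = \left(\left(5 - \left(-4\right)^{3}\right) - \frac{59}{21}\right) \left(-58 + 75\right) = \left(\left(5 - -64\right) - \frac{59}{21}\right) 17 = \left(\left(5 + 64\right) - \frac{59}{21}\right) 17 = \left(69 - \frac{59}{21}\right) 17 = \frac{1390}{21} \cdot 17 = \frac{23630}{21}$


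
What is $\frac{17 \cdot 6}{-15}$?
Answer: $- \frac{34}{5} \approx -6.8$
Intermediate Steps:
$\frac{17 \cdot 6}{-15} = 102 \left(- \frac{1}{15}\right) = - \frac{34}{5}$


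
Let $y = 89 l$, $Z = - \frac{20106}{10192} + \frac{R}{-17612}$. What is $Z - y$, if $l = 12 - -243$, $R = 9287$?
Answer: $- \frac{1966329823}{86632} \approx -22698.0$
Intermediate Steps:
$l = 255$ ($l = 12 + 243 = 255$)
$Z = - \frac{216583}{86632}$ ($Z = - \frac{20106}{10192} + \frac{9287}{-17612} = \left(-20106\right) \frac{1}{10192} + 9287 \left(- \frac{1}{17612}\right) = - \frac{10053}{5096} - \frac{251}{476} = - \frac{216583}{86632} \approx -2.5$)
$y = 22695$ ($y = 89 \cdot 255 = 22695$)
$Z - y = - \frac{216583}{86632} - 22695 = - \frac{1966329823}{86632}$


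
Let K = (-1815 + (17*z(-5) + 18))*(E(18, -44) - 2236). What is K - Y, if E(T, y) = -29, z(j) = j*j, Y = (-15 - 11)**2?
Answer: 3106904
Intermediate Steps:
Y = 676 (Y = (-26)**2 = 676)
z(j) = j**2
K = 3107580 (K = (-1815 + (17*(-5)**2 + 18))*(-29 - 2236) = (-1815 + (17*25 + 18))*(-2265) = (-1815 + (425 + 18))*(-2265) = (-1815 + 443)*(-2265) = -1372*(-2265) = 3107580)
K - Y = 3107580 - 1*676 = 3107580 - 676 = 3106904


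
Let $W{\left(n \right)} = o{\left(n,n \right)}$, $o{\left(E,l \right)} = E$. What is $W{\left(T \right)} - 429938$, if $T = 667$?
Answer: $-429271$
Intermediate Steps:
$W{\left(n \right)} = n$
$W{\left(T \right)} - 429938 = 667 - 429938 = -429271$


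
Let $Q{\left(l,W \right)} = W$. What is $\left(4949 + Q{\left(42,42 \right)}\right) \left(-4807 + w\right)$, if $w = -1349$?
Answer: $-30724596$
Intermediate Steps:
$\left(4949 + Q{\left(42,42 \right)}\right) \left(-4807 + w\right) = \left(4949 + 42\right) \left(-4807 - 1349\right) = 4991 \left(-6156\right) = -30724596$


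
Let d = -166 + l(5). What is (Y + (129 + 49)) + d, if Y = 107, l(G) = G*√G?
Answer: 119 + 5*√5 ≈ 130.18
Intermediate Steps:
l(G) = G^(3/2)
d = -166 + 5*√5 (d = -166 + 5^(3/2) = -166 + 5*√5 ≈ -154.82)
(Y + (129 + 49)) + d = (107 + (129 + 49)) + (-166 + 5*√5) = (107 + 178) + (-166 + 5*√5) = 285 + (-166 + 5*√5) = 119 + 5*√5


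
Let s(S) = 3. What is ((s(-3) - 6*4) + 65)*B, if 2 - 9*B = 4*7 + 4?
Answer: -440/3 ≈ -146.67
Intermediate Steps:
B = -10/3 (B = 2/9 - (4*7 + 4)/9 = 2/9 - (28 + 4)/9 = 2/9 - 1/9*32 = 2/9 - 32/9 = -10/3 ≈ -3.3333)
((s(-3) - 6*4) + 65)*B = ((3 - 6*4) + 65)*(-10/3) = ((3 - 24) + 65)*(-10/3) = (-21 + 65)*(-10/3) = 44*(-10/3) = -440/3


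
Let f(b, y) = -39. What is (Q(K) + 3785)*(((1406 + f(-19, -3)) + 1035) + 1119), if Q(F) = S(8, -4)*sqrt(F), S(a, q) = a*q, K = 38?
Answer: 13326985 - 112672*sqrt(38) ≈ 1.2632e+7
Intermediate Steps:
Q(F) = -32*sqrt(F) (Q(F) = (8*(-4))*sqrt(F) = -32*sqrt(F))
(Q(K) + 3785)*(((1406 + f(-19, -3)) + 1035) + 1119) = (-32*sqrt(38) + 3785)*(((1406 - 39) + 1035) + 1119) = (3785 - 32*sqrt(38))*((1367 + 1035) + 1119) = (3785 - 32*sqrt(38))*(2402 + 1119) = (3785 - 32*sqrt(38))*3521 = 13326985 - 112672*sqrt(38)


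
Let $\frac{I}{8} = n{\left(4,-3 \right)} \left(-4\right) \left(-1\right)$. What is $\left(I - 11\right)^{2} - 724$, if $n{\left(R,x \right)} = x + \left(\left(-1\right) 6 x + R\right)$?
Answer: $355685$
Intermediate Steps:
$n{\left(R,x \right)} = R - 5 x$ ($n{\left(R,x \right)} = x + \left(- 6 x + R\right) = x + \left(R - 6 x\right) = R - 5 x$)
$I = 608$ ($I = 8 \left(4 - -15\right) \left(-4\right) \left(-1\right) = 8 \left(4 + 15\right) \left(-4\right) \left(-1\right) = 8 \cdot 19 \left(-4\right) \left(-1\right) = 8 \left(\left(-76\right) \left(-1\right)\right) = 8 \cdot 76 = 608$)
$\left(I - 11\right)^{2} - 724 = \left(608 - 11\right)^{2} - 724 = 597^{2} - 724 = 356409 - 724 = 355685$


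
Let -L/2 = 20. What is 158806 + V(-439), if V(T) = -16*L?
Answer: 159446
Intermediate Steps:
L = -40 (L = -2*20 = -40)
V(T) = 640 (V(T) = -16*(-40) = 640)
158806 + V(-439) = 158806 + 640 = 159446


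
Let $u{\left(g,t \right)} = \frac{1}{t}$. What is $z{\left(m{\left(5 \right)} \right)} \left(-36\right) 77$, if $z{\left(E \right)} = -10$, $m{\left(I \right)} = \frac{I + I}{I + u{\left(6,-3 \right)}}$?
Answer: $27720$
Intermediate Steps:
$m{\left(I \right)} = \frac{2 I}{- \frac{1}{3} + I}$ ($m{\left(I \right)} = \frac{I + I}{I + \frac{1}{-3}} = \frac{2 I}{I - \frac{1}{3}} = \frac{2 I}{- \frac{1}{3} + I}$)
$z{\left(m{\left(5 \right)} \right)} \left(-36\right) 77 = \left(-10\right) \left(-36\right) 77 = 360 \cdot 77 = 27720$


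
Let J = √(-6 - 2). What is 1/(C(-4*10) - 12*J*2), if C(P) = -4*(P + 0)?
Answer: 5/944 + 3*I*√2/1888 ≈ 0.0052966 + 0.0022472*I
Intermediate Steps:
J = 2*I*√2 (J = √(-8) = 2*I*√2 ≈ 2.8284*I)
C(P) = -4*P
1/(C(-4*10) - 12*J*2) = 1/(-(-16)*10 - 24*I*√2*2) = 1/(-4*(-40) - 24*I*√2*2) = 1/(160 - 48*I*√2)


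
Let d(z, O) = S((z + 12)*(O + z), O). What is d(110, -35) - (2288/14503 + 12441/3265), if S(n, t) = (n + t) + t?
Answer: 429770936457/47352295 ≈ 9076.0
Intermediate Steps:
S(n, t) = n + 2*t
d(z, O) = 2*O + (12 + z)*(O + z) (d(z, O) = (z + 12)*(O + z) + 2*O = (12 + z)*(O + z) + 2*O = 2*O + (12 + z)*(O + z))
d(110, -35) - (2288/14503 + 12441/3265) = (110² + 12*110 + 14*(-35) - 35*110) - (2288/14503 + 12441/3265) = (12100 + 1320 - 490 - 3850) - (2288*(1/14503) + 12441*(1/3265)) = 9080 - (2288/14503 + 12441/3265) = 9080 - 1*187902143/47352295 = 9080 - 187902143/47352295 = 429770936457/47352295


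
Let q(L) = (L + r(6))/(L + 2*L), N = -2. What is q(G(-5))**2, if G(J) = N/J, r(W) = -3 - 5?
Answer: 361/9 ≈ 40.111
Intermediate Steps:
r(W) = -8
G(J) = -2/J
q(L) = (-8 + L)/(3*L) (q(L) = (L - 8)/(L + 2*L) = (-8 + L)/((3*L)) = (-8 + L)*(1/(3*L)) = (-8 + L)/(3*L))
q(G(-5))**2 = ((-8 - 2/(-5))/(3*((-2/(-5)))))**2 = ((-8 - 2*(-1/5))/(3*((-2*(-1/5)))))**2 = ((-8 + 2/5)/(3*(2/5)))**2 = ((1/3)*(5/2)*(-38/5))**2 = (-19/3)**2 = 361/9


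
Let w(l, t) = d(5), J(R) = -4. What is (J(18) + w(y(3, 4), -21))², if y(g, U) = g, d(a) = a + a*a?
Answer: 676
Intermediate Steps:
d(a) = a + a²
w(l, t) = 30 (w(l, t) = 5*(1 + 5) = 5*6 = 30)
(J(18) + w(y(3, 4), -21))² = (-4 + 30)² = 26² = 676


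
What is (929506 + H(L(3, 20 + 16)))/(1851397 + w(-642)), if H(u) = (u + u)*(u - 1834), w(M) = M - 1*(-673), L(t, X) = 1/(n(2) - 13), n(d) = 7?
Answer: 16742113/33325704 ≈ 0.50238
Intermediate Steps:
L(t, X) = -1/6 (L(t, X) = 1/(7 - 13) = 1/(-6) = -1/6)
w(M) = 673 + M (w(M) = M + 673 = 673 + M)
H(u) = 2*u*(-1834 + u) (H(u) = (2*u)*(-1834 + u) = 2*u*(-1834 + u))
(929506 + H(L(3, 20 + 16)))/(1851397 + w(-642)) = (929506 + 2*(-1/6)*(-1834 - 1/6))/(1851397 + (673 - 642)) = (929506 + 2*(-1/6)*(-11005/6))/(1851397 + 31) = (929506 + 11005/18)/1851428 = (16742113/18)*(1/1851428) = 16742113/33325704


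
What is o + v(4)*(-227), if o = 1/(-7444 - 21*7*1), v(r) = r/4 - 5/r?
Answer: 1723153/30364 ≈ 56.750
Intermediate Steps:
v(r) = -5/r + r/4 (v(r) = r*(¼) - 5/r = r/4 - 5/r = -5/r + r/4)
o = -1/7591 (o = 1/(-7444 - 147*1) = 1/(-7444 - 147) = 1/(-7591) = -1/7591 ≈ -0.00013173)
o + v(4)*(-227) = -1/7591 + (-5/4 + (¼)*4)*(-227) = -1/7591 + (-5*¼ + 1)*(-227) = -1/7591 + (-5/4 + 1)*(-227) = -1/7591 - ¼*(-227) = -1/7591 + 227/4 = 1723153/30364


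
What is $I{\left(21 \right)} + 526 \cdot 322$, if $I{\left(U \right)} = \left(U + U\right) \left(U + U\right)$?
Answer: $171136$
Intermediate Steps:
$I{\left(U \right)} = 4 U^{2}$ ($I{\left(U \right)} = 2 U 2 U = 4 U^{2}$)
$I{\left(21 \right)} + 526 \cdot 322 = 4 \cdot 21^{2} + 526 \cdot 322 = 4 \cdot 441 + 169372 = 1764 + 169372 = 171136$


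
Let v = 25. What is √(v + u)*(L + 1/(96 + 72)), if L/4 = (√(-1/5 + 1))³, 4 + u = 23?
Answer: √11*(25 + 5376*√5)/2100 ≈ 19.025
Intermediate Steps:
u = 19 (u = -4 + 23 = 19)
L = 32*√5/25 (L = 4*(√(-1/5 + 1))³ = 4*(√(-1*⅕ + 1))³ = 4*(√(-⅕ + 1))³ = 4*(√(⅘))³ = 4*(2*√5/5)³ = 4*(8*√5/25) = 32*√5/25 ≈ 2.8622)
√(v + u)*(L + 1/(96 + 72)) = √(25 + 19)*(32*√5/25 + 1/(96 + 72)) = √44*(32*√5/25 + 1/168) = (2*√11)*(32*√5/25 + 1/168) = (2*√11)*(1/168 + 32*√5/25) = 2*√11*(1/168 + 32*√5/25)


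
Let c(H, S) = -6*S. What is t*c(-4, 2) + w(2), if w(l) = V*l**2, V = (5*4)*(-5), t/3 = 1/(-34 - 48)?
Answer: -16382/41 ≈ -399.56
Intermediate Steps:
t = -3/82 (t = 3/(-34 - 48) = 3/(-82) = 3*(-1/82) = -3/82 ≈ -0.036585)
V = -100 (V = 20*(-5) = -100)
w(l) = -100*l**2
t*c(-4, 2) + w(2) = -(-9)*2/41 - 100*2**2 = -3/82*(-12) - 100*4 = 18/41 - 400 = -16382/41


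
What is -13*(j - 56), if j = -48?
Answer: 1352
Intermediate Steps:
-13*(j - 56) = -13*(-48 - 56) = -13*(-104) = 1352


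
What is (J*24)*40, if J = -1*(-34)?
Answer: 32640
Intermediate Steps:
J = 34
(J*24)*40 = (34*24)*40 = 816*40 = 32640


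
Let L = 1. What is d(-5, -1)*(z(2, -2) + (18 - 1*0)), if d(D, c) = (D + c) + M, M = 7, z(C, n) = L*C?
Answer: 20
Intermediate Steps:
z(C, n) = C (z(C, n) = 1*C = C)
d(D, c) = 7 + D + c (d(D, c) = (D + c) + 7 = 7 + D + c)
d(-5, -1)*(z(2, -2) + (18 - 1*0)) = (7 - 5 - 1)*(2 + (18 - 1*0)) = 1*(2 + (18 + 0)) = 1*(2 + 18) = 1*20 = 20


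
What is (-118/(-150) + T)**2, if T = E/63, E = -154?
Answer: 139129/50625 ≈ 2.7482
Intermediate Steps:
T = -22/9 (T = -154/63 = -154*1/63 = -22/9 ≈ -2.4444)
(-118/(-150) + T)**2 = (-118/(-150) - 22/9)**2 = (-118*(-1/150) - 22/9)**2 = (59/75 - 22/9)**2 = (-373/225)**2 = 139129/50625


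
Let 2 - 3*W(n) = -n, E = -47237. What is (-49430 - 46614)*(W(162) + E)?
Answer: 13594740068/3 ≈ 4.5316e+9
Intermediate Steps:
W(n) = ⅔ + n/3 (W(n) = ⅔ - (-1)*n/3 = ⅔ + n/3)
(-49430 - 46614)*(W(162) + E) = (-49430 - 46614)*((⅔ + (⅓)*162) - 47237) = -96044*((⅔ + 54) - 47237) = -96044*(164/3 - 47237) = -96044*(-141547/3) = 13594740068/3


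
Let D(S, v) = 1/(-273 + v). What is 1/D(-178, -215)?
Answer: -488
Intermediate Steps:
1/D(-178, -215) = 1/(1/(-273 - 215)) = 1/(1/(-488)) = 1/(-1/488) = -488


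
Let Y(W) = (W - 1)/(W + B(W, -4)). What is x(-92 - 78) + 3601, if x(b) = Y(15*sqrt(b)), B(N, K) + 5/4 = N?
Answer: 1763312409/489605 + 36*I*sqrt(170)/489605 ≈ 3601.5 + 0.0009587*I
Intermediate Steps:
B(N, K) = -5/4 + N
Y(W) = (-1 + W)/(-5/4 + 2*W) (Y(W) = (W - 1)/(W + (-5/4 + W)) = (-1 + W)/(-5/4 + 2*W))
x(b) = 4*(-1 + 15*sqrt(b))/(-5 + 120*sqrt(b)) (x(b) = 4*(-1 + 15*sqrt(b))/(-5 + 8*(15*sqrt(b))) = 4*(-1 + 15*sqrt(b))/(-5 + 120*sqrt(b)))
x(-92 - 78) + 3601 = 4*(-1 + 15*sqrt(-92 - 78))/(5*(-1 + 24*sqrt(-92 - 78))) + 3601 = 4*(-1 + 15*sqrt(-170))/(5*(-1 + 24*sqrt(-170))) + 3601 = 4*(-1 + 15*(I*sqrt(170)))/(5*(-1 + 24*(I*sqrt(170)))) + 3601 = 4*(-1 + 15*I*sqrt(170))/(5*(-1 + 24*I*sqrt(170))) + 3601 = 3601 + 4*(-1 + 15*I*sqrt(170))/(5*(-1 + 24*I*sqrt(170)))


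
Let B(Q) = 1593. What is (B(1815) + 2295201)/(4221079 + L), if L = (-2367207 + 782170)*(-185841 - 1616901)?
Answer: 2296794/2857416992533 ≈ 8.0380e-7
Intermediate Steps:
L = 2857412771454 (L = -1585037*(-1802742) = 2857412771454)
(B(1815) + 2295201)/(4221079 + L) = (1593 + 2295201)/(4221079 + 2857412771454) = 2296794/2857416992533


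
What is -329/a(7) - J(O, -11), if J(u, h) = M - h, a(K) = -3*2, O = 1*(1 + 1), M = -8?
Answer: 311/6 ≈ 51.833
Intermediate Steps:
O = 2 (O = 1*2 = 2)
a(K) = -6
J(u, h) = -8 - h
-329/a(7) - J(O, -11) = -329/(-6) - (-8 - 1*(-11)) = -329*(-⅙) - (-8 + 11) = 329/6 - 1*3 = 329/6 - 3 = 311/6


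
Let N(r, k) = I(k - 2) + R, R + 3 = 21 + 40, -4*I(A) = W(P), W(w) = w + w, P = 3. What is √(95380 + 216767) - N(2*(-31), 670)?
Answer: -113/2 + 3*√34683 ≈ 502.20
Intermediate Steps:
W(w) = 2*w
I(A) = -3/2
R = 58 (R = -3 + (21 + 40) = -3 + 61 = 58)
N(r, k) = 113/2 (N(r, k) = -3/2 + 58 = 113/2)
√(95380 + 216767) - N(2*(-31), 670) = √(95380 + 216767) - 1*113/2 = √312147 - 113/2 = 3*√34683 - 113/2 = -113/2 + 3*√34683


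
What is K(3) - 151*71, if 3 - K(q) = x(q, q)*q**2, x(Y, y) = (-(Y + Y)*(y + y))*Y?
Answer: -9746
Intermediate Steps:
x(Y, y) = -4*y*Y**2 (x(Y, y) = (-2*Y*2*y)*Y = (-4*Y*y)*Y = -4*y*Y**2)
K(q) = 3 + 4*q**5 (K(q) = 3 - (-4*q*q**2)*q**2 = 3 - (-4*q**3)*q**2 = 3 - (-4)*q**5 = 3 + 4*q**5)
K(3) - 151*71 = (3 + 4*3**5) - 151*71 = (3 + 4*243) - 10721 = (3 + 972) - 10721 = 975 - 10721 = -9746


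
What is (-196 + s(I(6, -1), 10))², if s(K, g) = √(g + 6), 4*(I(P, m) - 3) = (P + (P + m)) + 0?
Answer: 36864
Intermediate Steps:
I(P, m) = 3 + P/2 + m/4 (I(P, m) = 3 + ((P + (P + m)) + 0)/4 = 3 + ((m + 2*P) + 0)/4 = 3 + (m + 2*P)/4 = 3 + (P/2 + m/4) = 3 + P/2 + m/4)
s(K, g) = √(6 + g)
(-196 + s(I(6, -1), 10))² = (-196 + √(6 + 10))² = (-196 + √16)² = (-196 + 4)² = (-192)² = 36864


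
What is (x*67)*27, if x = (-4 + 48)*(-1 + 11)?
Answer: 795960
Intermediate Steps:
x = 440 (x = 44*10 = 440)
(x*67)*27 = (440*67)*27 = 29480*27 = 795960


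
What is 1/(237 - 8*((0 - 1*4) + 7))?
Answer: 1/213 ≈ 0.0046948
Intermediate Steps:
1/(237 - 8*((0 - 1*4) + 7)) = 1/(237 - 8*((0 - 4) + 7)) = 1/(237 - 8*(-4 + 7)) = 1/(237 - 8*3) = 1/(237 - 24) = 1/213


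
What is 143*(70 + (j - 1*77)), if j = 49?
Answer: 6006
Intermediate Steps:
143*(70 + (j - 1*77)) = 143*(70 + (49 - 1*77)) = 143*(70 + (49 - 77)) = 143*(70 - 28) = 143*42 = 6006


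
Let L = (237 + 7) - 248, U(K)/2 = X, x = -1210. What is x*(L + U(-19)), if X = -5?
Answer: 16940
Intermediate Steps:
U(K) = -10 (U(K) = 2*(-5) = -10)
L = -4 (L = 244 - 248 = -4)
x*(L + U(-19)) = -1210*(-4 - 10) = -1210*(-14) = 16940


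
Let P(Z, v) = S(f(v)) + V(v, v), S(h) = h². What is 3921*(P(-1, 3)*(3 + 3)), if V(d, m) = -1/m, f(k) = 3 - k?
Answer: -7842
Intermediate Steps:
P(Z, v) = (3 - v)² - 1/v
3921*(P(-1, 3)*(3 + 3)) = 3921*(((-3 + 3)² - 1/3)*(3 + 3)) = 3921*((0² - 1*⅓)*6) = 3921*((0 - ⅓)*6) = 3921*(-⅓*6) = 3921*(-2) = -7842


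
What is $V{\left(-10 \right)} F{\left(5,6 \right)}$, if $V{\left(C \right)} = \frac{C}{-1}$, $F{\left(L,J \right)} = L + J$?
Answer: $110$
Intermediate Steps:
$F{\left(L,J \right)} = J + L$
$V{\left(C \right)} = - C$ ($V{\left(C \right)} = C \left(-1\right) = - C$)
$V{\left(-10 \right)} F{\left(5,6 \right)} = \left(-1\right) \left(-10\right) \left(6 + 5\right) = 10 \cdot 11 = 110$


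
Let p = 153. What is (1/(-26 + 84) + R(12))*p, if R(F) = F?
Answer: 106641/58 ≈ 1838.6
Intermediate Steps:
(1/(-26 + 84) + R(12))*p = (1/(-26 + 84) + 12)*153 = (1/58 + 12)*153 = (697/58)*153 = 106641/58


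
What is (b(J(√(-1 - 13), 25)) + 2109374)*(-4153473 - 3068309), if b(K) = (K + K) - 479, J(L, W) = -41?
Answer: -15229387764766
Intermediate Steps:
b(K) = -479 + 2*K (b(K) = 2*K - 479 = -479 + 2*K)
(b(J(√(-1 - 13), 25)) + 2109374)*(-4153473 - 3068309) = ((-479 + 2*(-41)) + 2109374)*(-4153473 - 3068309) = ((-479 - 82) + 2109374)*(-7221782) = (-561 + 2109374)*(-7221782) = 2108813*(-7221782) = -15229387764766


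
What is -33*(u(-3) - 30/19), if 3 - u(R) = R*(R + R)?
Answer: 10395/19 ≈ 547.11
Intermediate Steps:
u(R) = 3 - 2*R² (u(R) = 3 - R*(R + R) = 3 - R*2*R = 3 - 2*R²)
-33*(u(-3) - 30/19) = -33*((3 - 2*(-3)²) - 30/19) = -33*((3 - 2*9) - 30*1/19) = -33*((3 - 18) - 30/19) = -33*(-15 - 30/19) = -33*(-315/19) = 10395/19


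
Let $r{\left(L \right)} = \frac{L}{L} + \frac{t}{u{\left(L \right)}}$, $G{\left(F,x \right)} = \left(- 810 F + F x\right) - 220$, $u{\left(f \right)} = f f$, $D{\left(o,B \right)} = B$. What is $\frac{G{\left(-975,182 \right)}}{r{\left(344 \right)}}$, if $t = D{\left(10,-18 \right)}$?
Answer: $\frac{36215549440}{59159} \approx 6.1217 \cdot 10^{5}$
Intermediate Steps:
$t = -18$
$u{\left(f \right)} = f^{2}$
$G{\left(F,x \right)} = -220 - 810 F + F x$
$r{\left(L \right)} = 1 - \frac{18}{L^{2}}$ ($r{\left(L \right)} = \frac{L}{L} - \frac{18}{L^{2}} = 1 - \frac{18}{L^{2}}$)
$\frac{G{\left(-975,182 \right)}}{r{\left(344 \right)}} = \frac{-220 - -789750 - 177450}{1 - \frac{18}{118336}} = \frac{-220 + 789750 - 177450}{1 - \frac{9}{59168}} = \frac{612080}{1 - \frac{9}{59168}} = \frac{612080}{\frac{59159}{59168}} = 612080 \cdot \frac{59168}{59159} = \frac{36215549440}{59159}$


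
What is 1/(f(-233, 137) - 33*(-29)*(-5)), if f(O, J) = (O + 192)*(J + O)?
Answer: -1/849 ≈ -0.0011779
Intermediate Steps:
f(O, J) = (192 + O)*(J + O)
1/(f(-233, 137) - 33*(-29)*(-5)) = 1/(((-233)² + 192*137 + 192*(-233) + 137*(-233)) - 33*(-29)*(-5)) = 1/((54289 + 26304 - 44736 - 31921) + 957*(-5)) = 1/(3936 - 4785) = 1/(-849) = -1/849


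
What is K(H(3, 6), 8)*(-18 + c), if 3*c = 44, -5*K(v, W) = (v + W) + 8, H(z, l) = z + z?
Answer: 44/3 ≈ 14.667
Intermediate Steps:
H(z, l) = 2*z
K(v, W) = -8/5 - W/5 - v/5 (K(v, W) = -((v + W) + 8)/5 = -((W + v) + 8)/5 = -(8 + W + v)/5 = -8/5 - W/5 - v/5)
c = 44/3 (c = (⅓)*44 = 44/3 ≈ 14.667)
K(H(3, 6), 8)*(-18 + c) = (-8/5 - ⅕*8 - 2*3/5)*(-18 + 44/3) = (-8/5 - 8/5 - ⅕*6)*(-10/3) = (-8/5 - 8/5 - 6/5)*(-10/3) = -22/5*(-10/3) = 44/3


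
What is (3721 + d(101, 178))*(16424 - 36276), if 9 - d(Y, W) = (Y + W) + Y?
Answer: -66504200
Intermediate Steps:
d(Y, W) = 9 - W - 2*Y (d(Y, W) = 9 - ((Y + W) + Y) = 9 - ((W + Y) + Y) = 9 - (W + 2*Y) = 9 + (-W - 2*Y) = 9 - W - 2*Y)
(3721 + d(101, 178))*(16424 - 36276) = (3721 + (9 - 1*178 - 2*101))*(16424 - 36276) = (3721 + (9 - 178 - 202))*(-19852) = (3721 - 371)*(-19852) = 3350*(-19852) = -66504200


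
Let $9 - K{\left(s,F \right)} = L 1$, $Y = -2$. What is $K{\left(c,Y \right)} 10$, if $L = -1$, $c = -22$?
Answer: $100$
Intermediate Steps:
$K{\left(s,F \right)} = 10$ ($K{\left(s,F \right)} = 9 - \left(-1\right) 1 = 9 - -1 = 9 + 1 = 10$)
$K{\left(c,Y \right)} 10 = 10 \cdot 10 = 100$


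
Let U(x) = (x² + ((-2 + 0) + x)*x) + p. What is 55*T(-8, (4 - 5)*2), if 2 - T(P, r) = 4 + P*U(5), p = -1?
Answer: 17050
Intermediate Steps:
U(x) = -1 + x² + x*(-2 + x) (U(x) = (x² + ((-2 + 0) + x)*x) - 1 = (x² + (-2 + x)*x) - 1 = (x² + x*(-2 + x)) - 1 = -1 + x² + x*(-2 + x))
T(P, r) = -2 - 39*P (T(P, r) = 2 - (4 + P*(-1 - 2*5 + 2*5²)) = 2 - (4 + P*(-1 - 10 + 2*25)) = 2 - (4 + P*(-1 - 10 + 50)) = 2 - (4 + P*39) = 2 - (4 + 39*P) = 2 + (-4 - 39*P) = -2 - 39*P)
55*T(-8, (4 - 5)*2) = 55*(-2 - 39*(-8)) = 55*(-2 + 312) = 55*310 = 17050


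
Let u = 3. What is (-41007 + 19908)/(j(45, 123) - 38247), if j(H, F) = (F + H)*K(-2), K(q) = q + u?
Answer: 7033/12693 ≈ 0.55408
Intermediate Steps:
K(q) = 3 + q (K(q) = q + 3 = 3 + q)
j(H, F) = F + H (j(H, F) = (F + H)*(3 - 2) = (F + H)*1 = F + H)
(-41007 + 19908)/(j(45, 123) - 38247) = (-41007 + 19908)/((123 + 45) - 38247) = -21099/(168 - 38247) = -21099/(-38079) = -21099*(-1/38079) = 7033/12693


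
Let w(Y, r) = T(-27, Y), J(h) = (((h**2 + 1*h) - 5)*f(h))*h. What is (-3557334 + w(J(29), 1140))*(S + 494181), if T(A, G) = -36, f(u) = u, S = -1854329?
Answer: 4838549690760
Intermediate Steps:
J(h) = h**2*(-5 + h + h**2) (J(h) = (((h**2 + 1*h) - 5)*h)*h = (((h**2 + h) - 5)*h)*h = (((h + h**2) - 5)*h)*h = ((-5 + h + h**2)*h)*h = (h*(-5 + h + h**2))*h = h**2*(-5 + h + h**2))
w(Y, r) = -36
(-3557334 + w(J(29), 1140))*(S + 494181) = (-3557334 - 36)*(-1854329 + 494181) = -3557370*(-1360148) = 4838549690760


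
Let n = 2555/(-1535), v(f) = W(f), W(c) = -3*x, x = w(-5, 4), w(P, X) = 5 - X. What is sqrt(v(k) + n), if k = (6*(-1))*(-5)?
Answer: 2*I*sqrt(109906)/307 ≈ 2.1597*I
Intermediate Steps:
x = 1 (x = 5 - 1*4 = 5 - 4 = 1)
k = 30 (k = -6*(-5) = 30)
W(c) = -3 (W(c) = -3*1 = -3)
v(f) = -3
n = -511/307 (n = 2555*(-1/1535) = -511/307 ≈ -1.6645)
sqrt(v(k) + n) = sqrt(-3 - 511/307) = sqrt(-1432/307) = 2*I*sqrt(109906)/307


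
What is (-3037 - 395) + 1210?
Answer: -2222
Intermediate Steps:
(-3037 - 395) + 1210 = -3432 + 1210 = -2222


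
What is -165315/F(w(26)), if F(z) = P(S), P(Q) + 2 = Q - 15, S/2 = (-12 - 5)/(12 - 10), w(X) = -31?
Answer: 165315/34 ≈ 4862.2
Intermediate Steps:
S = -17 (S = 2*((-12 - 5)/(12 - 10)) = 2*(-17/2) = -17)
P(Q) = -17 + Q (P(Q) = -2 + (Q - 15) = -2 + (-15 + Q) = -17 + Q)
F(z) = -34 (F(z) = -17 - 17 = -34)
-165315/F(w(26)) = -165315/(-34) = -165315*(-1/34) = 165315/34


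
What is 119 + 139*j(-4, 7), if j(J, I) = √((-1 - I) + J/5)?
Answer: 119 + 278*I*√55/5 ≈ 119.0 + 412.34*I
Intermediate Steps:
j(J, I) = √(-1 - I + J/5) (j(J, I) = √((-1 - I) + J*(⅕)) = √((-1 - I) + J/5) = √(-1 - I + J/5))
119 + 139*j(-4, 7) = 119 + 139*(√(-25 - 25*7 + 5*(-4))/5) = 119 + 139*(√(-25 - 175 - 20)/5) = 119 + 139*(√(-220)/5) = 119 + 139*((2*I*√55)/5) = 119 + 139*(2*I*√55/5) = 119 + 278*I*√55/5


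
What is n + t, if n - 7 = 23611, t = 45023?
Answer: 68641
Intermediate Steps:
n = 23618 (n = 7 + 23611 = 23618)
n + t = 23618 + 45023 = 68641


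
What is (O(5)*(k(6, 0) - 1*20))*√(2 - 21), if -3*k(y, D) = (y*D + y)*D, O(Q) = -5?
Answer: 100*I*√19 ≈ 435.89*I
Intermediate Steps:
k(y, D) = -D*(y + D*y)/3 (k(y, D) = -(y*D + y)*D/3 = -(D*y + y)*D/3 = -(y + D*y)*D/3 = -D*(y + D*y)/3)
(O(5)*(k(6, 0) - 1*20))*√(2 - 21) = (-5*(-⅓*0*6*(1 + 0) - 1*20))*√(2 - 21) = (-5*(-⅓*0*6*1 - 20))*√(-19) = (-5*(0 - 20))*(I*√19) = (-5*(-20))*(I*√19) = 100*(I*√19) = 100*I*√19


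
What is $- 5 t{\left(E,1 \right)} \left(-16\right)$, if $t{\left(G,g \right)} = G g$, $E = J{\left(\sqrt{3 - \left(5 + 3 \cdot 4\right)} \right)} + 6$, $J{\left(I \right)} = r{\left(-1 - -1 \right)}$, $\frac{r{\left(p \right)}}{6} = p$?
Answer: $480$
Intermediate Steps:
$r{\left(p \right)} = 6 p$
$J{\left(I \right)} = 0$ ($J{\left(I \right)} = 6 \left(-1 - -1\right) = 6 \left(-1 + 1\right) = 6 \cdot 0 = 0$)
$E = 6$ ($E = 0 + 6 = 6$)
$- 5 t{\left(E,1 \right)} \left(-16\right) = - 5 \cdot 6 \cdot 1 \left(-16\right) = \left(-5\right) 6 \left(-16\right) = \left(-30\right) \left(-16\right) = 480$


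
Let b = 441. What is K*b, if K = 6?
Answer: 2646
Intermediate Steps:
K*b = 6*441 = 2646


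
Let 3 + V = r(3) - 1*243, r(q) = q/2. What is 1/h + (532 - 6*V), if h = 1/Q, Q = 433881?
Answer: 435880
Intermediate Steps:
r(q) = q/2 (r(q) = q*(½) = q/2)
V = -489/2 (V = -3 + ((½)*3 - 1*243) = -3 + (3/2 - 243) = -3 - 483/2 = -489/2 ≈ -244.50)
h = 1/433881 ≈ 2.3048e-6
1/h + (532 - 6*V) = 1/(1/433881) + (532 - 6*(-489/2)) = 433881 + (532 + 1467) = 433881 + 1999 = 435880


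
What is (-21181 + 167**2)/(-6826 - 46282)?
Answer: -1677/13277 ≈ -0.12631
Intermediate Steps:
(-21181 + 167**2)/(-6826 - 46282) = (-21181 + 27889)/(-53108) = 6708*(-1/53108) = -1677/13277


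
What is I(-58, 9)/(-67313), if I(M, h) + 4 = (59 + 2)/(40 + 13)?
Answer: 151/3567589 ≈ 4.2326e-5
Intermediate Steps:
I(M, h) = -151/53 (I(M, h) = -4 + (59 + 2)/(40 + 13) = -4 + 61/53 = -151/53)
I(-58, 9)/(-67313) = -151/53/(-67313) = -151/53*(-1/67313) = 151/3567589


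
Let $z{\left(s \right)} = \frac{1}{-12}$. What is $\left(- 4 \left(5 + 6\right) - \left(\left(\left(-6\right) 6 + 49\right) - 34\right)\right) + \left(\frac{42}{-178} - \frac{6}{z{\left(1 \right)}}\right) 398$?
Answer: $\frac{2539979}{89} \approx 28539.0$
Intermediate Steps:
$z{\left(s \right)} = - \frac{1}{12}$
$\left(- 4 \left(5 + 6\right) - \left(\left(\left(-6\right) 6 + 49\right) - 34\right)\right) + \left(\frac{42}{-178} - \frac{6}{z{\left(1 \right)}}\right) 398 = \left(- 4 \left(5 + 6\right) - \left(\left(\left(-6\right) 6 + 49\right) - 34\right)\right) + \left(\frac{42}{-178} - \frac{6}{- \frac{1}{12}}\right) 398 = \left(\left(-4\right) 11 - \left(\left(-36 + 49\right) - 34\right)\right) + \left(42 \left(- \frac{1}{178}\right) - -72\right) 398 = \left(-44 - \left(13 - 34\right)\right) + \left(- \frac{21}{89} + 72\right) 398 = \left(-44 - -21\right) + \frac{6387}{89} \cdot 398 = \left(-44 + 21\right) + \frac{2542026}{89} = -23 + \frac{2542026}{89} = \frac{2539979}{89}$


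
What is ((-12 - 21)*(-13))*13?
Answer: 5577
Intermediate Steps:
((-12 - 21)*(-13))*13 = -33*(-13)*13 = 429*13 = 5577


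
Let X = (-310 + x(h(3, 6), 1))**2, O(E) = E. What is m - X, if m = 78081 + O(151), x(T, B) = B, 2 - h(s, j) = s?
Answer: -17249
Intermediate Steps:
h(s, j) = 2 - s
m = 78232 (m = 78081 + 151 = 78232)
X = 95481 (X = (-310 + 1)**2 = (-309)**2 = 95481)
m - X = 78232 - 1*95481 = 78232 - 95481 = -17249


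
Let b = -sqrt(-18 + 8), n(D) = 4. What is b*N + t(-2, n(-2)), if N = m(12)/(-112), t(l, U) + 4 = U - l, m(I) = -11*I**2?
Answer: 2 - 99*I*sqrt(10)/7 ≈ 2.0 - 44.724*I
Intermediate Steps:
t(l, U) = -4 + U - l (t(l, U) = -4 + (U - l) = -4 + U - l)
b = -I*sqrt(10) (b = -sqrt(-10) = -I*sqrt(10) ≈ -3.1623*I)
N = 99/7 (N = -11*12**2/(-112) = -11*144*(-1/112) = -1584*(-1/112) = 99/7 ≈ 14.143)
b*N + t(-2, n(-2)) = -I*sqrt(10)*(99/7) + (-4 + 4 - 1*(-2)) = -99*I*sqrt(10)/7 + (-4 + 4 + 2) = -99*I*sqrt(10)/7 + 2 = 2 - 99*I*sqrt(10)/7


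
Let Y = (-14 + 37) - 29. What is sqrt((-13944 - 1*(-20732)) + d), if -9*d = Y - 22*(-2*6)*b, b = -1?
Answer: sqrt(6818) ≈ 82.571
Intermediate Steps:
Y = -6 (Y = 23 - 29 = -6)
d = 30 (d = -(-6 - 22*(-2*6)*(-1))/9 = -(-6 - (-264)*(-1))/9 = -(-6 - 22*12)/9 = -(-6 - 264)/9 = -1/9*(-270) = 30)
sqrt((-13944 - 1*(-20732)) + d) = sqrt((-13944 - 1*(-20732)) + 30) = sqrt((-13944 + 20732) + 30) = sqrt(6788 + 30) = sqrt(6818)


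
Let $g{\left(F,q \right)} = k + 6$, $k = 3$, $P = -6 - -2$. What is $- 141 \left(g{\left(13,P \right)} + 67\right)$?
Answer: $-10716$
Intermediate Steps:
$P = -4$ ($P = -6 + 2 = -4$)
$g{\left(F,q \right)} = 9$ ($g{\left(F,q \right)} = 3 + 6 = 9$)
$- 141 \left(g{\left(13,P \right)} + 67\right) = - 141 \left(9 + 67\right) = \left(-141\right) 76 = -10716$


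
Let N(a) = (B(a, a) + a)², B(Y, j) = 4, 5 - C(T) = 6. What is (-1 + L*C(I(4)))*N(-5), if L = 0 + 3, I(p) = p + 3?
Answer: -4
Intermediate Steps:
I(p) = 3 + p
C(T) = -1 (C(T) = 5 - 1*6 = 5 - 6 = -1)
N(a) = (4 + a)²
L = 3
(-1 + L*C(I(4)))*N(-5) = (-1 + 3*(-1))*(4 - 5)² = (-1 - 3)*(-1)² = -4*1 = -4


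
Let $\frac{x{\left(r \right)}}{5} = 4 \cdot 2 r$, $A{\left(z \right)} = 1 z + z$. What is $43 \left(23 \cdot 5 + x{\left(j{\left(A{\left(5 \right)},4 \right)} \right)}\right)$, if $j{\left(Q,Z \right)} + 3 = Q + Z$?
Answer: $23865$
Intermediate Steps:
$A{\left(z \right)} = 2 z$ ($A{\left(z \right)} = z + z = 2 z$)
$j{\left(Q,Z \right)} = -3 + Q + Z$ ($j{\left(Q,Z \right)} = -3 + \left(Q + Z\right) = -3 + Q + Z$)
$x{\left(r \right)} = 40 r$ ($x{\left(r \right)} = 5 \cdot 4 \cdot 2 r = 5 \cdot 8 r = 40 r$)
$43 \left(23 \cdot 5 + x{\left(j{\left(A{\left(5 \right)},4 \right)} \right)}\right) = 43 \left(23 \cdot 5 + 40 \left(-3 + 2 \cdot 5 + 4\right)\right) = 43 \left(115 + 40 \left(-3 + 10 + 4\right)\right) = 43 \left(115 + 40 \cdot 11\right) = 43 \left(115 + 440\right) = 43 \cdot 555 = 23865$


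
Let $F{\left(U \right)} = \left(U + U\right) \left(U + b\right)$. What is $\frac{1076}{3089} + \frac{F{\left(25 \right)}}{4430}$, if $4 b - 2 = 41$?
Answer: $\frac{4115307}{5473708} \approx 0.75183$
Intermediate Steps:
$b = \frac{43}{4}$ ($b = \frac{1}{2} + \frac{1}{4} \cdot 41 = \frac{1}{2} + \frac{41}{4} = \frac{43}{4} \approx 10.75$)
$F{\left(U \right)} = 2 U \left(\frac{43}{4} + U\right)$ ($F{\left(U \right)} = \left(U + U\right) \left(U + \frac{43}{4}\right) = 2 U \left(\frac{43}{4} + U\right)$)
$\frac{1076}{3089} + \frac{F{\left(25 \right)}}{4430} = \frac{1076}{3089} + \frac{\frac{1}{2} \cdot 25 \left(43 + 4 \cdot 25\right)}{4430} = 1076 \cdot \frac{1}{3089} + \frac{1}{2} \cdot 25 \left(43 + 100\right) \frac{1}{4430} = \frac{1076}{3089} + \frac{1}{2} \cdot 25 \cdot 143 \cdot \frac{1}{4430} = \frac{1076}{3089} + \frac{3575}{2} \cdot \frac{1}{4430} = \frac{1076}{3089} + \frac{715}{1772} = \frac{4115307}{5473708}$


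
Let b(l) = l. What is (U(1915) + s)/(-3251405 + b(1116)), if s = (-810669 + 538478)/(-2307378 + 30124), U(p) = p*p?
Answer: -8351203072341/7401733626406 ≈ -1.1283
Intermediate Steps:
U(p) = p**2
s = 272191/2277254 (s = -272191/(-2277254) = -272191*(-1/2277254) = 272191/2277254 ≈ 0.11953)
(U(1915) + s)/(-3251405 + b(1116)) = (1915**2 + 272191/2277254)/(-3251405 + 1116) = (3667225 + 272191/2277254)/(-3250289) = (8351203072341/2277254)*(-1/3250289) = -8351203072341/7401733626406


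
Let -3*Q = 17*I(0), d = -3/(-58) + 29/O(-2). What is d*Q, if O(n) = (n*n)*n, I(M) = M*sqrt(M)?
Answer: 0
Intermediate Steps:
I(M) = M**(3/2)
O(n) = n**3 (O(n) = n**2*n = n**3)
d = -829/232 (d = -3/(-58) + 29/((-2)**3) = -3*(-1/58) + 29/(-8) = 3/58 + 29*(-1/8) = 3/58 - 29/8 = -829/232 ≈ -3.5733)
Q = 0 (Q = -17*0**(3/2)/3 = -17*0/3 = -1/3*0 = 0)
d*Q = -829/232*0 = 0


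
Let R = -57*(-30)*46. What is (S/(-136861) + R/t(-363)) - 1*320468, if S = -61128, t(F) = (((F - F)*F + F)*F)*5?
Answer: -642146844041592/2003781901 ≈ -3.2047e+5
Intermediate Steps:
t(F) = 5*F² (t(F) = ((0*F + F)*F)*5 = ((0 + F)*F)*5 = (F*F)*5 = F²*5 = 5*F²)
R = 78660 (R = 1710*46 = 78660)
(S/(-136861) + R/t(-363)) - 1*320468 = (-61128/(-136861) + 78660/((5*(-363)²))) - 1*320468 = (-61128*(-1/136861) + 78660/((5*131769))) - 320468 = (61128/136861 + 78660/658845) - 320468 = (61128/136861 + 78660*(1/658845)) - 320468 = (61128/136861 + 1748/14641) - 320468 = 1134208076/2003781901 - 320468 = -642146844041592/2003781901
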